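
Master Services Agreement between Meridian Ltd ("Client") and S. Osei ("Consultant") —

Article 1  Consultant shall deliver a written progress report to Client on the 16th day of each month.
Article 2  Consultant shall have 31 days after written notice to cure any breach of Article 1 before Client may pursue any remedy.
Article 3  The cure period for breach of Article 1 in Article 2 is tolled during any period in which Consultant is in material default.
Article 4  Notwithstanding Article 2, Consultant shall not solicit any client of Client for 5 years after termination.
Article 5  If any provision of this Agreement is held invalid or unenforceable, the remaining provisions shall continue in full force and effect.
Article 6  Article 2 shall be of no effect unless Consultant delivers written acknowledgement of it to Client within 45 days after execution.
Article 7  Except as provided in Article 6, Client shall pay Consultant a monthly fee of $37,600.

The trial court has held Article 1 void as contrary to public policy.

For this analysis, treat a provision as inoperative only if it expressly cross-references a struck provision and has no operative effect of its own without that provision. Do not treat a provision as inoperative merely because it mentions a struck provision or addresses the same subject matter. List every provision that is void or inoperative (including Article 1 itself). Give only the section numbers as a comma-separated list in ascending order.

Article 1 is struck. Article 2 has no operative effect of its own apart from Article 1 and is therefore inoperative. Article 3 operates only by reference to Article 2, so it falls with Article 2. The only function of Article 6 is the acknowledgement condition for Article 2, so it cannot stand once Article 2 is removed. Article 4 mentions Article 2 but its own obligation stands independently of Article 2, so Article 4 is not affected. Although Article 7 refers to Article 6, its operative terms do not depend on Article 6, so it remains in effect. Article 5 is a severability clause and preserves every provision that can still be given independent effect. The provisions still in force are Article 4, Article 5, and Article 7.

1, 2, 3, 6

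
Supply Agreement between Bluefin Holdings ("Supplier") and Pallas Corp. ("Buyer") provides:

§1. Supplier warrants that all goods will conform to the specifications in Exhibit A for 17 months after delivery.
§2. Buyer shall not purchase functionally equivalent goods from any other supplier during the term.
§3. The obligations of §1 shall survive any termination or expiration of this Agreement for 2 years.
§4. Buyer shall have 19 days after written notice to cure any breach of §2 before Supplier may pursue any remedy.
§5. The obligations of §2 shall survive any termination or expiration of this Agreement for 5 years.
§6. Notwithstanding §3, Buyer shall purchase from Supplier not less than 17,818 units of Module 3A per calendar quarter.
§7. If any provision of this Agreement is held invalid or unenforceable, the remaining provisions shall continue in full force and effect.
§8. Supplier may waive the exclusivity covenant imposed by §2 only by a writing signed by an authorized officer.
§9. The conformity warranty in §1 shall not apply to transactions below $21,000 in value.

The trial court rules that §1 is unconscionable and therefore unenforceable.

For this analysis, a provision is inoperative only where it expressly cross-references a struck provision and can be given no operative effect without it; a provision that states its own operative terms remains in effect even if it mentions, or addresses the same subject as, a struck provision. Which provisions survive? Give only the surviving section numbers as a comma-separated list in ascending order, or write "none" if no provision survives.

2, 4, 5, 6, 7, 8

§1 is struck. §3 operates only by reference to §1, so it falls with §1. §9 operates only by reference to §1, so it falls with §1. §6 mentions §3 but its own obligation stands independently of §3, so §6 is not affected. Under the severability clause in §7, the remaining provisions continue in force. The provisions still in force are §2, §4, §5, §6, §7, and §8.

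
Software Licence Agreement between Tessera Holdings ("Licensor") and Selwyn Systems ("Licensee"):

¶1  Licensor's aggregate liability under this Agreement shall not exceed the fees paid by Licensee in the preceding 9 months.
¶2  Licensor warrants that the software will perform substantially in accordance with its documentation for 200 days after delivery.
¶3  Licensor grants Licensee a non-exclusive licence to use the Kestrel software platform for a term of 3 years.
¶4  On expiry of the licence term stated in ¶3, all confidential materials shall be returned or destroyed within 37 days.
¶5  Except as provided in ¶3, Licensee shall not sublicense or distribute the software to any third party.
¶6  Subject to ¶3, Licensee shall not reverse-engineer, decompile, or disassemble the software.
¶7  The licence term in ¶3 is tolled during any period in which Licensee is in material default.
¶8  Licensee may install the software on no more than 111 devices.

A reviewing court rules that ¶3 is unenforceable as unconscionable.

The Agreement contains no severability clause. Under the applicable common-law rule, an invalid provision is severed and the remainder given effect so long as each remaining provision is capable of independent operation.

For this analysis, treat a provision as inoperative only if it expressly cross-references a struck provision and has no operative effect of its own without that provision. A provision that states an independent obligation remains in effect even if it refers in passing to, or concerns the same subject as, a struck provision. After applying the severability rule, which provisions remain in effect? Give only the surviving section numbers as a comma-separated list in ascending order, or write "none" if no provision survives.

¶3 is struck. The only function of ¶4 is the return obligation tied to ¶3, so it cannot stand once ¶3 is removed. The whole of ¶7 is the tolling of the licence term, defined by reference to ¶3, so ¶7 cannot stand once ¶3 is removed. Although ¶5 refers to ¶3, its operative terms do not depend on ¶3, so it remains in effect. Although ¶6 refers to ¶3, its operative terms do not depend on ¶3, so it remains in effect. Under the stated default rule, only provisions that cannot operate independently fall away; the rest are enforced. That leaves ¶1, ¶2, ¶5, ¶6, and ¶8 in effect.

1, 2, 5, 6, 8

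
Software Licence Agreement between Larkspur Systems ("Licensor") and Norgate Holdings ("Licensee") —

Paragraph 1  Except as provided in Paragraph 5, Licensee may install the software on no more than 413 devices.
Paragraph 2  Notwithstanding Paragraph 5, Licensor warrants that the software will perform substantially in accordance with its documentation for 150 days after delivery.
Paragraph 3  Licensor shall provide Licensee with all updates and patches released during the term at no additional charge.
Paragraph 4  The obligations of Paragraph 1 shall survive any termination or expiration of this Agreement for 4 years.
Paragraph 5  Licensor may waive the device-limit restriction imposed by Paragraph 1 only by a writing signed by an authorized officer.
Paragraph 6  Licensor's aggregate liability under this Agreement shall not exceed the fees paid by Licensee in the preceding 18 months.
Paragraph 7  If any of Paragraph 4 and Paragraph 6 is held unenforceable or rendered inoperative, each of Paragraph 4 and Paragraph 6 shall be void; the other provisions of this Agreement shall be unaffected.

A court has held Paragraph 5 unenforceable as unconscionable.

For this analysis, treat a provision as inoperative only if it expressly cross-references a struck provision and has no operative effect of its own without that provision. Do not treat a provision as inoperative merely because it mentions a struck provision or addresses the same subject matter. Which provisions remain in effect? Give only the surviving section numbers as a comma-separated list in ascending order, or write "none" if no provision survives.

Paragraph 5 is struck. Although Paragraph 1 refers to Paragraph 5, its operative terms do not depend on Paragraph 5, so it remains in effect. Paragraph 2 mentions Paragraph 5 but its own obligation stands independently of Paragraph 5, so Paragraph 2 is not affected. No other provision's operative terms depend on Paragraph 5. Paragraph 7 ties Paragraph 4 and Paragraph 6 together, but none of those is affected here; the remaining provisions continue in force under Paragraph 7. That leaves Paragraph 1, Paragraph 2, Paragraph 3, Paragraph 4, Paragraph 6, and Paragraph 7 in effect.

1, 2, 3, 4, 6, 7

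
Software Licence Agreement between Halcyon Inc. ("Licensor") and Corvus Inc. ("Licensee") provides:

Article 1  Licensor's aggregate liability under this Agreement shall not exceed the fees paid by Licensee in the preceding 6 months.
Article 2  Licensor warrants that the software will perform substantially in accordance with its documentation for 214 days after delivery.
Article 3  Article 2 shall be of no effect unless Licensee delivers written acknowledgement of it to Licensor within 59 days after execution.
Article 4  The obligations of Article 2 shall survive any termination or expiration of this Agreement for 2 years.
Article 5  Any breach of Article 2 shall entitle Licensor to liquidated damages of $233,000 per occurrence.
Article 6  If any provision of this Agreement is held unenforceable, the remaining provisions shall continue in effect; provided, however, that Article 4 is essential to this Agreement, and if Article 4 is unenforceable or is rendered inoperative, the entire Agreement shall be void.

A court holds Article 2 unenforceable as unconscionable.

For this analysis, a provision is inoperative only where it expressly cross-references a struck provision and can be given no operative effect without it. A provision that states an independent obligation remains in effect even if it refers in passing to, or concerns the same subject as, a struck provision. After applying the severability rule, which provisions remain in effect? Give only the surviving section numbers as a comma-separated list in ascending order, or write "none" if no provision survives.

none

Article 2 is struck. Article 3 merely fixes the acknowledgement condition for Article 2; with Article 2 gone it has nothing to operate on and falls away. Article 4 operates only by reference to Article 2, so it falls with Article 2. Article 5 does nothing except set the liquidated-damages amount by reference to Article 2; with Article 2 gone it has no independent effect and is inoperative. Article 6 makes Article 4 an essential term, and Article 4 has been rendered inoperative by the cascade; under Article 6, the entire Agreement is therefore void. No provision of the Agreement survives.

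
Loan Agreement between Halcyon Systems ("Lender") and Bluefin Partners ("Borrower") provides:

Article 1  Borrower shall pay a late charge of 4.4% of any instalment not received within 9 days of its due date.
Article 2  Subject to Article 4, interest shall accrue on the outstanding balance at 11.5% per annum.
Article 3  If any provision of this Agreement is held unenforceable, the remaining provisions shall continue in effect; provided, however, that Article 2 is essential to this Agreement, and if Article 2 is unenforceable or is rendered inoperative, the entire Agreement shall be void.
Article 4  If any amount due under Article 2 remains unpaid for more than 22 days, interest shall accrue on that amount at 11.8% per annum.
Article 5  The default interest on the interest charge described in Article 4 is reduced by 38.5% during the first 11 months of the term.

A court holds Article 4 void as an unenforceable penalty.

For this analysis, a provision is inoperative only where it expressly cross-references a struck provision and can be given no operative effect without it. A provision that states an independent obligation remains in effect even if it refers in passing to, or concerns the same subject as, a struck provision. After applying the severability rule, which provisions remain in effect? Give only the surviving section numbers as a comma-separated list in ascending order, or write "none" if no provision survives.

Article 4 is struck. Article 5 does nothing except set the introductory reduction to the default interest on the interest charge by reference to Article 4; with Article 4 gone it has no independent effect and is inoperative. Article 2 mentions Article 4 but its own obligation stands independently of Article 4, so Article 2 is not affected. Article 3 makes Article 2 an essential term, but Article 2 is unaffected, so the severability proviso in Article 3 preserves the remaining provisions. The provisions still in force are Article 1, Article 2, and Article 3.

1, 2, 3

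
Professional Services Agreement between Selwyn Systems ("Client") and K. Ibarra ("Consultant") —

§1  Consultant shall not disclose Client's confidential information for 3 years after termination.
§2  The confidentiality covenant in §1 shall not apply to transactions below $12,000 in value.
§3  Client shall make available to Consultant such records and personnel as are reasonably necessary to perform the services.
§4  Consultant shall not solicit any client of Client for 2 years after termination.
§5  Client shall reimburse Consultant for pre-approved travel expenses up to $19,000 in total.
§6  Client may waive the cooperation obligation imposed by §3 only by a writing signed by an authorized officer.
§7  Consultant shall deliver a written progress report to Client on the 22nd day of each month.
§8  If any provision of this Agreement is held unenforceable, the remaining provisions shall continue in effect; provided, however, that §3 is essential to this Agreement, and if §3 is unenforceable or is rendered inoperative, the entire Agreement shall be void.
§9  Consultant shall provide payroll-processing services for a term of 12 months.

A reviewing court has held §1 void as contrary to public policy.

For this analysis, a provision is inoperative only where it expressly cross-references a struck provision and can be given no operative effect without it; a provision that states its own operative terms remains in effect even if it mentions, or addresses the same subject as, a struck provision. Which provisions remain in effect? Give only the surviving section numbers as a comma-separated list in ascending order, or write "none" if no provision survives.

3, 4, 5, 6, 7, 8, 9

§1 is struck. §2 does nothing except set the carve-out from the confidentiality covenant by reference to §1; with §1 gone it has no independent effect and is inoperative. §8 makes §3 an essential term, but §3 is unaffected, so the severability proviso in §8 preserves the remaining provisions. §3, §4, §5, §6, §7, §8, and §9 remain in effect.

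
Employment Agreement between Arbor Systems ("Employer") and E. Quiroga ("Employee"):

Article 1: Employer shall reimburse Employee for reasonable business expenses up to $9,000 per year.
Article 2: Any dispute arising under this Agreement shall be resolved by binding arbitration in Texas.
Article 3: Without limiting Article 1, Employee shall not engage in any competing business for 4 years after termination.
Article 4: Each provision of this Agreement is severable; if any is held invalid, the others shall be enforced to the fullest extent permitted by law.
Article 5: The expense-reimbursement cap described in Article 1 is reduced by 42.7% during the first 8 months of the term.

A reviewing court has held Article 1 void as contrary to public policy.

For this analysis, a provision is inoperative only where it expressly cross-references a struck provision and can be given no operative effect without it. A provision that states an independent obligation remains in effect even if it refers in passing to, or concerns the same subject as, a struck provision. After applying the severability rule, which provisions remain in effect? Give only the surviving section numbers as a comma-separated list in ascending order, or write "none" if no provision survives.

2, 3, 4

Article 1 is struck. Article 5 operates only by reference to Article 1, so it falls with Article 1. Article 3 mentions Article 1 but its own obligation stands independently of Article 1, so Article 3 is not affected. Article 4 is a severability clause and preserves every provision that can still be given independent effect. That leaves Article 2, Article 3, and Article 4 in effect.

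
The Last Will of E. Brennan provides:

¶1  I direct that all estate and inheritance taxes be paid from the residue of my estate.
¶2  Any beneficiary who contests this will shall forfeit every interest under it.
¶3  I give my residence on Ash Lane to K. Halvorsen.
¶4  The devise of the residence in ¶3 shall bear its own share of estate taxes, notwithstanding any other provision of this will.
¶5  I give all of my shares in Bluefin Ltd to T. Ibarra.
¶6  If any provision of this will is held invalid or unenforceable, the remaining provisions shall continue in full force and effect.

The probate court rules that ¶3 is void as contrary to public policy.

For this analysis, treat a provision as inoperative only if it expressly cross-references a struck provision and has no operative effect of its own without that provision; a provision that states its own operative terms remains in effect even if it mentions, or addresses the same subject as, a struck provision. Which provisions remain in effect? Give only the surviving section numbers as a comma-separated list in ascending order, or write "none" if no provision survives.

1, 2, 5, 6

¶3 is struck. The only function of ¶4 is the tax charge on ¶3, so it cannot stand once ¶3 is removed. ¶6 is a severability clause and preserves every provision that can still be given independent effect. That leaves ¶1, ¶2, ¶5, and ¶6 in effect.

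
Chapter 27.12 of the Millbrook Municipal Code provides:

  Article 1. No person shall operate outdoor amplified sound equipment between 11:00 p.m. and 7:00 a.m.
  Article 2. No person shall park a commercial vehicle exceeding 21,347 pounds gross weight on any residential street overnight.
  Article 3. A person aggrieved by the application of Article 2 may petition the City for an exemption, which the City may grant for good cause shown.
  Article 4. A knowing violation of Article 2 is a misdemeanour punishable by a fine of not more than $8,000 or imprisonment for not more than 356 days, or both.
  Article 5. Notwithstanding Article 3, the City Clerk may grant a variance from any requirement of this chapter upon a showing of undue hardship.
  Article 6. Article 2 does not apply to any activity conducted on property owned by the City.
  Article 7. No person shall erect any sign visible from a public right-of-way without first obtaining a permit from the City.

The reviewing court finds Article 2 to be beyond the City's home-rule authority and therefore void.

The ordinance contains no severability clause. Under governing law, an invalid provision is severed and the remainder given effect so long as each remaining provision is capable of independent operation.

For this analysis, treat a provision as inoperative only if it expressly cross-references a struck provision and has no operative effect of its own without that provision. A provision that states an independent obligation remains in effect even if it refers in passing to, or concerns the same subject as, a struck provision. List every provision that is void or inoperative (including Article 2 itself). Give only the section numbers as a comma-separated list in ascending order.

Article 2 is struck. Article 3 merely fixes the exemption procedure for Article 2; with Article 2 gone it has nothing to operate on and falls away. Article 4 has no operative effect of its own apart from Article 2 and is therefore inoperative. Article 6 merely fixes the public-property exemption from Article 2; with Article 2 gone it has nothing to operate on and falls away. Although Article 5 refers to Article 3, its operative terms do not depend on Article 3, so it remains in effect. With no severability clause, the stated default rule severs what cannot stand and enforces each remaining provision that can operate on its own. Article 1, Article 5, and Article 7 remain in effect.

2, 3, 4, 6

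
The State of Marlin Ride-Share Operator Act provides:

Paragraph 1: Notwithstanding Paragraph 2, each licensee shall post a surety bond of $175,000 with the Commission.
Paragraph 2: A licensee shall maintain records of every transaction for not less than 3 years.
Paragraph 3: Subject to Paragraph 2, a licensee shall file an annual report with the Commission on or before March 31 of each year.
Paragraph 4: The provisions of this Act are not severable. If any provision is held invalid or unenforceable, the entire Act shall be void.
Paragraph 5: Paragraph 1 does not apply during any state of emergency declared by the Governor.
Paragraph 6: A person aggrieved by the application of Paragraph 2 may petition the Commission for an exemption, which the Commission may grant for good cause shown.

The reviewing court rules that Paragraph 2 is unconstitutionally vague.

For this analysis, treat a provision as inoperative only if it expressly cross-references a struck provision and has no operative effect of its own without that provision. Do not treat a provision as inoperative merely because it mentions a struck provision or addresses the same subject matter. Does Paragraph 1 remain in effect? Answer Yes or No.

No

Paragraph 2 is struck. Paragraph 6 operates only by reference to Paragraph 2, so it falls with Paragraph 2. Paragraph 4 provides that the Act is not severable, so the invalidity of any one provision voids the entire Act. No provision of the Act survives. Paragraph 1 is among the inoperative provisions, so the answer is no.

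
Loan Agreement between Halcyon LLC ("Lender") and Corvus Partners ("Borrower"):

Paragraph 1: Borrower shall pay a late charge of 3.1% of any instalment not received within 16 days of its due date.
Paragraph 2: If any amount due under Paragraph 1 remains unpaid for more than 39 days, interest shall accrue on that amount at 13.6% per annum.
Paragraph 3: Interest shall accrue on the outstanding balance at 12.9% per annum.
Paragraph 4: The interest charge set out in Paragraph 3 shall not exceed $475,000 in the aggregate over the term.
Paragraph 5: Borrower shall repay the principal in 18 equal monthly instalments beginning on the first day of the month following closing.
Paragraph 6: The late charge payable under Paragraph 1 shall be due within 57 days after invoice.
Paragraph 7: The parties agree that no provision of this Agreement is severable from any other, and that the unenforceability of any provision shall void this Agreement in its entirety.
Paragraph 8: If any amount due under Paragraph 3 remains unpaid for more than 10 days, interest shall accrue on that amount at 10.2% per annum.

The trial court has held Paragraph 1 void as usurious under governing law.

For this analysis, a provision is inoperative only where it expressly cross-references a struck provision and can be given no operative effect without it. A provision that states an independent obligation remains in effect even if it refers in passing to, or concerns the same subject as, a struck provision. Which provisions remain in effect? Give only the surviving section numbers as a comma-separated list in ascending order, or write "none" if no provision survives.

none

Paragraph 1 is struck. Paragraph 2 does nothing except set the default interest on the late charge by reference to Paragraph 1; with Paragraph 1 gone it has no independent effect and is inoperative. Paragraph 6 does nothing except set the payment deadline for the late charge by reference to Paragraph 1; with Paragraph 1 gone it has no independent effect and is inoperative. Paragraph 7 provides that the Agreement is not severable, so the invalidity of any one provision voids the entire Agreement. No provision of the Agreement survives.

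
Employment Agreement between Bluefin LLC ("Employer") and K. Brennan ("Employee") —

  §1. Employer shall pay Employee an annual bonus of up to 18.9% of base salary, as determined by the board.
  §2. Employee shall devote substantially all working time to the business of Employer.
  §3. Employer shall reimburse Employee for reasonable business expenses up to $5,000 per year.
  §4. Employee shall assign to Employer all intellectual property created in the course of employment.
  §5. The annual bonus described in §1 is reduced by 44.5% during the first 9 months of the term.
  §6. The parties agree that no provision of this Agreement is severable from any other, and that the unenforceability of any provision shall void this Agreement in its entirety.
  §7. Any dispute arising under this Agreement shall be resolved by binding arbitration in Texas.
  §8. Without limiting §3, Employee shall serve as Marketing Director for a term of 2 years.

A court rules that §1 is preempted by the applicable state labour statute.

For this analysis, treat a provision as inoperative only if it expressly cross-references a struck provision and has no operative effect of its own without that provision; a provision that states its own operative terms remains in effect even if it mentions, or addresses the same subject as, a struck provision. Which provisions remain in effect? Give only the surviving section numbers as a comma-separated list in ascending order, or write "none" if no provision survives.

§1 is struck. The whole of §5 is the introductory reduction to the annual bonus, defined by reference to §1, so §5 cannot stand once §1 is removed. §6 provides that the Agreement is not severable, so the invalidity of any one provision voids the entire Agreement. No provision of the Agreement survives.

none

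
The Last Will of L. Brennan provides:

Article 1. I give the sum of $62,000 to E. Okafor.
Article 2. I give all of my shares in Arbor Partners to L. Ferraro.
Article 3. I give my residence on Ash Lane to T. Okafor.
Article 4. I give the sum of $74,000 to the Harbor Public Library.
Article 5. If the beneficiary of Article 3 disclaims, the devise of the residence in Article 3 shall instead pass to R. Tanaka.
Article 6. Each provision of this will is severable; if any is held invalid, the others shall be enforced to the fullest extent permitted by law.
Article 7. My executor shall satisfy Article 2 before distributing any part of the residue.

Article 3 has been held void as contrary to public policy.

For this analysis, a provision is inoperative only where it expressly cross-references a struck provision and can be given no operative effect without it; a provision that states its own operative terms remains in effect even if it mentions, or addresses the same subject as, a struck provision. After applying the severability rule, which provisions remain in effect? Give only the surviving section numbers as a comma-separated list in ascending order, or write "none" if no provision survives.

1, 2, 4, 6, 7

Article 3 is struck. Article 5 has no operative effect of its own apart from Article 3 and is therefore inoperative. Article 6 is a severability clause and preserves every provision that can still be given independent effect. The provisions still in force are Article 1, Article 2, Article 4, Article 6, and Article 7.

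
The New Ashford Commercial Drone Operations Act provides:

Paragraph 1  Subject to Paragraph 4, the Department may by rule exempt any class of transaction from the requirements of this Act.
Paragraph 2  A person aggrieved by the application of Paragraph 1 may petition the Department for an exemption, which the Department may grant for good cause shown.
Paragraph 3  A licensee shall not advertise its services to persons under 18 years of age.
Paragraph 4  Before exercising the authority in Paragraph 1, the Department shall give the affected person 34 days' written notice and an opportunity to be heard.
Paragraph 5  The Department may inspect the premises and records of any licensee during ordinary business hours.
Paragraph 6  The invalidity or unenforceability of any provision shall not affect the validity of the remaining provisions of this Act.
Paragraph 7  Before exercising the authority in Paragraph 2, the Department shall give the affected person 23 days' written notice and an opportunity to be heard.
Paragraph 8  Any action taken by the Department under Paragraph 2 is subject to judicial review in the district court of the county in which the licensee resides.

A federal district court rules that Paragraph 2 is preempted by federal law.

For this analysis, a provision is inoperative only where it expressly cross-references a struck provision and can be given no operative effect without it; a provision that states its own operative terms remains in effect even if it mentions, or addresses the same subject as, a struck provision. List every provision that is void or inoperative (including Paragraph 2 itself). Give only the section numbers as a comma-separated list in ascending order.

2, 7, 8

Paragraph 2 is struck. Paragraph 7 operates only by reference to Paragraph 2, so it falls with Paragraph 2. Paragraph 8 has no operative effect of its own apart from Paragraph 2 and is therefore inoperative. Paragraph 6 is a severability clause and preserves every provision that can still be given independent effect. The provisions still in force are Paragraph 1, Paragraph 3, Paragraph 4, Paragraph 5, and Paragraph 6.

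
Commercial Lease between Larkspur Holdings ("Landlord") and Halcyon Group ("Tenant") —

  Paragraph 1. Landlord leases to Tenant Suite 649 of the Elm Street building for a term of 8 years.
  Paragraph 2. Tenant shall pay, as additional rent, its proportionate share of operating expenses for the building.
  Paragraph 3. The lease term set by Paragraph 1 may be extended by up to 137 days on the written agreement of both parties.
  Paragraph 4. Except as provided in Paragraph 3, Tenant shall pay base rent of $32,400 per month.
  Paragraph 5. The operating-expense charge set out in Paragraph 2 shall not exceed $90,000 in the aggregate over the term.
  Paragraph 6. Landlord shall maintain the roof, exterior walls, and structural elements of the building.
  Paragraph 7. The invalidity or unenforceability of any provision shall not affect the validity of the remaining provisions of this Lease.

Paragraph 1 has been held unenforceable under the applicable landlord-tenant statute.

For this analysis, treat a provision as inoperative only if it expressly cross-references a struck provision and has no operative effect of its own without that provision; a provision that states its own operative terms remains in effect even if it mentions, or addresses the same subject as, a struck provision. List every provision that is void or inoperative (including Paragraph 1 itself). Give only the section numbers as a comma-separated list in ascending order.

1, 3

Paragraph 1 is struck. The whole of Paragraph 3 is the extension of the lease term, defined by reference to Paragraph 1, so Paragraph 3 cannot stand once Paragraph 1 is removed. Although Paragraph 4 refers to Paragraph 3, its operative terms do not depend on Paragraph 3, so it remains in effect. Under the severability clause in Paragraph 7, the remaining provisions continue in force. The provisions still in force are Paragraph 2, Paragraph 4, Paragraph 5, Paragraph 6, and Paragraph 7.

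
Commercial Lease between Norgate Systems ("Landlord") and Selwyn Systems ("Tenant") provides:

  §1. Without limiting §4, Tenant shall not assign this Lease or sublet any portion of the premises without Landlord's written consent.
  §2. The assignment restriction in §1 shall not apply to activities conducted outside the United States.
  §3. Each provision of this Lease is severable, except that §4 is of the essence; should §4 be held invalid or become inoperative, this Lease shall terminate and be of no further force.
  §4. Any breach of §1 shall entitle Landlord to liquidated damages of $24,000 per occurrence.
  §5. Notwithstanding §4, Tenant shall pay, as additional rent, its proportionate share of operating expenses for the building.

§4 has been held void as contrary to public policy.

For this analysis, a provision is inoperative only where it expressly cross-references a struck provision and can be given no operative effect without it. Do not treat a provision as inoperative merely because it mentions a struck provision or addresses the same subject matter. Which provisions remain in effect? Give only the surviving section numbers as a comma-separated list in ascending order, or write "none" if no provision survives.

none

§4 is struck. No other provision's operative terms depend on §4. §3 makes §4 an essential term, and §4 is the provision held invalid; under §3, the entire Lease is therefore void. No provision of the Lease survives.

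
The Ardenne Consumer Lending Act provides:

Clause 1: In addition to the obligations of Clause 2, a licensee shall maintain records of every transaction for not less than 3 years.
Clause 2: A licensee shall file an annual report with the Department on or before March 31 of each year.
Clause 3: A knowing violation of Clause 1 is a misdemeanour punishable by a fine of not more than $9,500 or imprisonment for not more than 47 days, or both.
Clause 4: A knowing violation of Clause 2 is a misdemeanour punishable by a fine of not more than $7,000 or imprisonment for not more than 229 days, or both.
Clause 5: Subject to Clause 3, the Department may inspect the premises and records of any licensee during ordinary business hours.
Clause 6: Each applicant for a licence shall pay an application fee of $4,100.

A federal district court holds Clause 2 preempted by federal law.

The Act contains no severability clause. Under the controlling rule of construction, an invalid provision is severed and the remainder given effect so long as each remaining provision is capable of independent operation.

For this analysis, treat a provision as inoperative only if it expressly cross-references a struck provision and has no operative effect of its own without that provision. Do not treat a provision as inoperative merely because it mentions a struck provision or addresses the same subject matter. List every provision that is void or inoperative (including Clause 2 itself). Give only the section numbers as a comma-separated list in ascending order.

2, 4

Clause 2 is struck. Clause 4 has no operative effect of its own apart from Clause 2 and is therefore inoperative. Clause 1 mentions Clause 2 but its own obligation stands independently of Clause 2, so Clause 1 is not affected. With no severability clause, the stated default rule severs what cannot stand and enforces each remaining provision that can operate on its own. Clause 1, Clause 3, Clause 5, and Clause 6 remain in effect.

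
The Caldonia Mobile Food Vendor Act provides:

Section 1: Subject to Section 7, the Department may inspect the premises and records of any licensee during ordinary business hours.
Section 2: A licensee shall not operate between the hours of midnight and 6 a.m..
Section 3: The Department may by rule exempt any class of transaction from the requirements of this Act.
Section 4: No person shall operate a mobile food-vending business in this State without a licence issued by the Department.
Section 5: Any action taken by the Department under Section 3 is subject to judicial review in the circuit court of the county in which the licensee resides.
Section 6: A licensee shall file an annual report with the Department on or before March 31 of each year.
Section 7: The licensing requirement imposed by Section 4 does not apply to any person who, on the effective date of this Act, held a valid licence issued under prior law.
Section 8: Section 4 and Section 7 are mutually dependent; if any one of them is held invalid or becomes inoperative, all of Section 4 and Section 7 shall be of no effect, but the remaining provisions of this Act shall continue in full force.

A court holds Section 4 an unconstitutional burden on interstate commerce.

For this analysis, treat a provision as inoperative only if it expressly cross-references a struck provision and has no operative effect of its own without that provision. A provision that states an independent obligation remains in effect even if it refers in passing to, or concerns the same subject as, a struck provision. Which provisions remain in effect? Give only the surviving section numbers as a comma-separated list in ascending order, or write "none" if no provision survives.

Section 4 is struck. Section 7 has no operative effect of its own apart from Section 4 and is therefore inoperative. Although Section 1 refers to Section 7, its operative terms do not depend on Section 7, so it remains in effect. Section 8 declares Section 4 and Section 7 mutually dependent; since one of them has fallen, all of them are of no effect. The remainder continues in force under Section 8. That leaves Section 1, Section 2, Section 3, Section 5, Section 6, and Section 8 in effect.

1, 2, 3, 5, 6, 8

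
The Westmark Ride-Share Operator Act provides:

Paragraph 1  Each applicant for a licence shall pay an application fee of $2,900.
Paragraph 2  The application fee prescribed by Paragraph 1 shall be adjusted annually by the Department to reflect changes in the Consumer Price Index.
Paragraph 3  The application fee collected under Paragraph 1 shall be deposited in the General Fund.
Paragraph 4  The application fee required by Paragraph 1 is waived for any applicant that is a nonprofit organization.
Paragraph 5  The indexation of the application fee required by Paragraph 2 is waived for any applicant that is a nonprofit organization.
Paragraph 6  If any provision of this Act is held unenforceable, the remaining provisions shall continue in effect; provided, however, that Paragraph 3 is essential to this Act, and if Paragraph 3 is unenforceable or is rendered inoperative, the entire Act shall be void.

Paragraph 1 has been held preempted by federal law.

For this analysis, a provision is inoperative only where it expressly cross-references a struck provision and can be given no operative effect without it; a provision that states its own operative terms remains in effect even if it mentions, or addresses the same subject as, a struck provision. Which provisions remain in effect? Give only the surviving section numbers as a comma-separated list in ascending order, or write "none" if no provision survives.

Paragraph 1 is struck. Paragraph 2 operates only by reference to Paragraph 1, so it falls with Paragraph 1. Paragraph 3 does nothing except set the disposition of the application fee by reference to Paragraph 1; with Paragraph 1 gone it has no independent effect and is inoperative. Paragraph 4 operates only by reference to Paragraph 1, so it falls with Paragraph 1. Paragraph 5 does nothing except set the nonprofit waiver of the indexation of the application fee by reference to Paragraph 2; with Paragraph 2 gone it has no independent effect and is inoperative. Paragraph 6 makes Paragraph 3 an essential term, and Paragraph 3 has been rendered inoperative by the cascade; under Paragraph 6, the entire Act is therefore void. No provision of the Act survives.

none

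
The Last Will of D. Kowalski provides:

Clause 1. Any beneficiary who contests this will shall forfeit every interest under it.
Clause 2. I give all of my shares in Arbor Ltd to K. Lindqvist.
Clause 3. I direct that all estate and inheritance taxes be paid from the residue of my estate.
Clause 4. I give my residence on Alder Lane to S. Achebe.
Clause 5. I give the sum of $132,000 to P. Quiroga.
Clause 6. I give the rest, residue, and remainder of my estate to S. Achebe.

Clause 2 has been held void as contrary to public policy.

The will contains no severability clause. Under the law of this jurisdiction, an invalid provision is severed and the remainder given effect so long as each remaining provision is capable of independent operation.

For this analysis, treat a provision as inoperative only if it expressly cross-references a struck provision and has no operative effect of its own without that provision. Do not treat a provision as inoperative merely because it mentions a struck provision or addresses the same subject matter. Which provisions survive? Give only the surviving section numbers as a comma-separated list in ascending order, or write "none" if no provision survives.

1, 3, 4, 5, 6

Clause 2 is struck. No other provision's operative terms depend on Clause 2. Under the stated default rule, only provisions that cannot operate independently fall away; the rest are enforced. That leaves Clause 1, Clause 3, Clause 4, Clause 5, and Clause 6 in effect.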